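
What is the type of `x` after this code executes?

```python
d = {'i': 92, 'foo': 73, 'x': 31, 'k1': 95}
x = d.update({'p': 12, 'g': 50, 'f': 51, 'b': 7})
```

dict.update() returns None

NoneType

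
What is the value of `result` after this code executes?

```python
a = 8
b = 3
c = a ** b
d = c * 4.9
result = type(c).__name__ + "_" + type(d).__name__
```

a is int; b is int; c is int; d is float; result = 'int_float'

'int_float'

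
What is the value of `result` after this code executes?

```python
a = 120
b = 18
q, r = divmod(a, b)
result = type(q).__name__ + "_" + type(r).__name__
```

a is int; b is int; q is int; r is int; result = 'int_int'

'int_int'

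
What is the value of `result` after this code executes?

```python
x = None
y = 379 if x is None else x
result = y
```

x = None; y = 379; result = 379

379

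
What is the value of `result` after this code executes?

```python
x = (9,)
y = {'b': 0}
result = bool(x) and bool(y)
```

x = (9,); y = {'b': 0}; result = True

True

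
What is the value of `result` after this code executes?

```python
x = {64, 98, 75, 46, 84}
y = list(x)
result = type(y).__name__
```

x is set; y is list; result = 'list'

'list'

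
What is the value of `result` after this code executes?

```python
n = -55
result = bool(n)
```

n = -55; result = True

True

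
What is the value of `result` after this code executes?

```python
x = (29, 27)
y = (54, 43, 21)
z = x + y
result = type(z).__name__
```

x is tuple; y is tuple; z is tuple; result = 'tuple'

'tuple'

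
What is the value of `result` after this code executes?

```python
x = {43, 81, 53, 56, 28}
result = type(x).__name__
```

x is set; result = 'set'

'set'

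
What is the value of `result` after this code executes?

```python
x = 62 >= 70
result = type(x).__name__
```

x is bool; result = 'bool'

'bool'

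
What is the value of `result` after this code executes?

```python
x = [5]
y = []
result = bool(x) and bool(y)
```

x = [5]; y = []; result = False

False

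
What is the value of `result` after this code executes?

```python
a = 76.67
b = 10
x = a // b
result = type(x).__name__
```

a is float; b is int; x is float; result = 'float'

'float'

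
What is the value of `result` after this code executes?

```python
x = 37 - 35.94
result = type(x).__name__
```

x is float; result = 'float'

'float'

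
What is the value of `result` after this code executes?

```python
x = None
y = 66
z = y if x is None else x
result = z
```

x = None; y = 66; z = 66; result = 66

66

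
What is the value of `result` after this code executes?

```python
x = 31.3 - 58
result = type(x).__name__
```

x is float; result = 'float'

'float'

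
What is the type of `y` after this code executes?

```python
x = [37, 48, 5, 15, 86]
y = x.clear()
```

list.clear() returns None

NoneType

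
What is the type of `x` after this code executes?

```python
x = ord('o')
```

ord() returns int (code point)

int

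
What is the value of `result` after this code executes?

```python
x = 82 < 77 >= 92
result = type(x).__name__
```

x is bool; result = 'bool'

'bool'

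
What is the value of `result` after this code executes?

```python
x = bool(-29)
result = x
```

x = True; result = True

True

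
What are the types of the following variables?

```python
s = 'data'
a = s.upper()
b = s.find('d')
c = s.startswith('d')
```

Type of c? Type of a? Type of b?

startswith() returns bool; upper() returns str; find() returns int

bool, str, int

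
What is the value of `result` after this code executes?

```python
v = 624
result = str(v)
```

v = 624; result = '624'

'624'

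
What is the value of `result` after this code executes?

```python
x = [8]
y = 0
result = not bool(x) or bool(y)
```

x = [8]; y = 0; result = False

False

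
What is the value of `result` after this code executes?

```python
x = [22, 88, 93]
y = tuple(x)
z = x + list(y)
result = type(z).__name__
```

x is list; y is tuple; z is list; result = 'list'

'list'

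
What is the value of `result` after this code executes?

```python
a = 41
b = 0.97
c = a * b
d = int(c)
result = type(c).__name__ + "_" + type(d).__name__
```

a is int; b is float; c is float; d is int; result = 'float_int'

'float_int'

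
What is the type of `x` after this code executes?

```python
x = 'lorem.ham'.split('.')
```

str.split() returns list

list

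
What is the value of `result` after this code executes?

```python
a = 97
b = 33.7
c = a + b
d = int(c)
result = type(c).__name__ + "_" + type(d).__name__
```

a is int; b is float; c is float; d is int; result = 'float_int'

'float_int'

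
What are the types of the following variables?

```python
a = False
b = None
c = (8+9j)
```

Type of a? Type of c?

a is assigned the constant False, which has type bool; c is assigned (8+9j), an int plus an imaginary literal (j suffix), which evaluates to complex

bool, complex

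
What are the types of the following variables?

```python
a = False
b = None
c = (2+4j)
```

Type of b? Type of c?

b is assigned None, whose type is NoneType; c is assigned (2+4j), an int plus an imaginary literal (j suffix), which evaluates to complex

NoneType, complex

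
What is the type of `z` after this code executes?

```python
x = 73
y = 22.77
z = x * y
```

int * float = float

float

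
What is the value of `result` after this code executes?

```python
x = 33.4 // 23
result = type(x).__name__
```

x is float; result = 'float'

'float'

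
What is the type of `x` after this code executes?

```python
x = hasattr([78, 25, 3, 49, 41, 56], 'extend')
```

hasattr() returns bool

bool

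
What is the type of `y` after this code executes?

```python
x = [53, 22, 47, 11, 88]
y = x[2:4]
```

Slicing a list returns a list

list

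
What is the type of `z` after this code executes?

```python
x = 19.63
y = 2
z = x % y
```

float % int = float

float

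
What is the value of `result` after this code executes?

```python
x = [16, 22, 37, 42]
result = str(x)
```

x = [16, 22, 37, 42]; result = '[16, 22, 37, 42]'

'[16, 22, 37, 42]'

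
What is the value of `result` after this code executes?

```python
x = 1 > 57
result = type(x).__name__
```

x is bool; result = 'bool'

'bool'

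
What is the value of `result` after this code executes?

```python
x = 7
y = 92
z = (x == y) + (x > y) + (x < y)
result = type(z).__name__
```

x is int; y is int; z is int; result = 'int'

'int'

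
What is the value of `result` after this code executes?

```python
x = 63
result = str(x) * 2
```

x = 63; result = '6363'

'6363'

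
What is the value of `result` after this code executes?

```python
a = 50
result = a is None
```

a = 50; result = False

False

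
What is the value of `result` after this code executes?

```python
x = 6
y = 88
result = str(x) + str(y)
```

x = 6; y = 88; result = '688'

'688'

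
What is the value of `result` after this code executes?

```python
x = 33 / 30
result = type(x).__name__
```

x is float; result = 'float'

'float'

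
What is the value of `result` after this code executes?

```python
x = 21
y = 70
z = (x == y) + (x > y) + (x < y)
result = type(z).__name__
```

x is int; y is int; z is int; result = 'int'

'int'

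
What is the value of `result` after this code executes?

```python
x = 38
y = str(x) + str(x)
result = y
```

x = 38; y = '3838'; result = '3838'

'3838'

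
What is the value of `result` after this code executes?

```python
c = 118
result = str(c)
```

c = 118; result = '118'

'118'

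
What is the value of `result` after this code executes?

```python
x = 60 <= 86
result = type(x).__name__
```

x is bool; result = 'bool'

'bool'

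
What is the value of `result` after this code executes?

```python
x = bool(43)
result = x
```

x = True; result = True

True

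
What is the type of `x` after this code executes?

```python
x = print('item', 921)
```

print() returns None

NoneType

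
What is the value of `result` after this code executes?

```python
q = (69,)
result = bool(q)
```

q = (69,); result = True

True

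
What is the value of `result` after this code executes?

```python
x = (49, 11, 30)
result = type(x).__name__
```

x is tuple; result = 'tuple'

'tuple'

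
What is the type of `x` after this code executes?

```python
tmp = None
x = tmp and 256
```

'and' returns first falsy value (None)

NoneType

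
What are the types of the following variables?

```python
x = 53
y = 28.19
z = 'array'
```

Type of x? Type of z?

x is assigned a bare integer (no decimal point), so it is an int; z is assigned a quoted string literal, so it is a str

int, str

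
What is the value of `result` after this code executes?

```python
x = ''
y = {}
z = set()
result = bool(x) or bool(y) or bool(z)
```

x = ''; y = {}; z = set(); result = False

False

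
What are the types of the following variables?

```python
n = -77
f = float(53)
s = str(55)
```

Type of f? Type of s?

f is assigned the result of calling float(), which returns a float; s is assigned the result of calling str(), which returns a str

float, str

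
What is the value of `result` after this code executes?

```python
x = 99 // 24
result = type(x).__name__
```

x is int; result = 'int'

'int'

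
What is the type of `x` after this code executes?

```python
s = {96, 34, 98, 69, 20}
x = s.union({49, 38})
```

set.union() returns a new set

set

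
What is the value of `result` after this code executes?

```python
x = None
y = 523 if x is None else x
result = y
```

x = None; y = 523; result = 523

523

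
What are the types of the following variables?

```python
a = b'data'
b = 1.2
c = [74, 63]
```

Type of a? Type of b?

a is assigned a bytes literal (b'...' prefix); b is assigned a number with a decimal point, so it is a float

bytes, float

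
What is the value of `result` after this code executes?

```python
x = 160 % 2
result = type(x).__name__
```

x is int; result = 'int'

'int'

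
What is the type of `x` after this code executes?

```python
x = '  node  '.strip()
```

str.strip() returns str

str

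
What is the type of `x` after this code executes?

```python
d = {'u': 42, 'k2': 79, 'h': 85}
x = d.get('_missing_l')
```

dict.get() returns None when key not found

NoneType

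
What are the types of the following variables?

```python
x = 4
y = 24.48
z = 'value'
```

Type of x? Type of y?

x is assigned a bare integer (no decimal point), so it is an int; y is assigned a number with a decimal point, so it is a float

int, float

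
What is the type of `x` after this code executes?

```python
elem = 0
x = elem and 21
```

'and' returns first falsy value (0 is int)

int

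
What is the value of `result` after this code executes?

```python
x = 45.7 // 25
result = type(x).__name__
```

x is float; result = 'float'

'float'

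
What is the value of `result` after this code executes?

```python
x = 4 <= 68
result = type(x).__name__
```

x is bool; result = 'bool'

'bool'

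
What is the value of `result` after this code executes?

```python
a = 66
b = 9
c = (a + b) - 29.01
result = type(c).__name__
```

a is int; b is int; c is float; result = 'float'

'float'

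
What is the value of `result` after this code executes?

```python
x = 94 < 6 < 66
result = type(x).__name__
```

x is bool; result = 'bool'

'bool'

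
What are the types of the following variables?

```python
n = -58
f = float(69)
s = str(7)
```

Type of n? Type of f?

n is assigned a bare integer (no decimal point), so it is an int; f is assigned the result of calling float(), which returns a float

int, float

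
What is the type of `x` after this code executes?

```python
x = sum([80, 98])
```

sum() of ints returns int

int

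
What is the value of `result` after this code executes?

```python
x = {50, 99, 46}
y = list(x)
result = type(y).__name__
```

x is set; y is list; result = 'list'

'list'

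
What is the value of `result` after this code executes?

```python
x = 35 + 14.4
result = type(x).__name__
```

x is float; result = 'float'

'float'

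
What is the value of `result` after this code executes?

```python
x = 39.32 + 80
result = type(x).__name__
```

x is float; result = 'float'

'float'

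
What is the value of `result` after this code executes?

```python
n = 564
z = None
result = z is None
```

n = 564; z = None; result = True

True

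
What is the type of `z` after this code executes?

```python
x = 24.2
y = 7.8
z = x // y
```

float // float = float

float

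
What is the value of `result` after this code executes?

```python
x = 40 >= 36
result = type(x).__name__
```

x is bool; result = 'bool'

'bool'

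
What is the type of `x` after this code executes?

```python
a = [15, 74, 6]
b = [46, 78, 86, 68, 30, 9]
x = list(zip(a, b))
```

list(zip()) returns a list of tuples

list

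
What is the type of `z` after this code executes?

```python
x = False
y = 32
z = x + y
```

bool + int = int (bool is subclass of int)

int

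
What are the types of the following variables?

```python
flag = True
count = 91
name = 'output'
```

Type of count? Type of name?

count is assigned a bare integer (no decimal point), so it is an int; name is assigned a quoted string literal, so it is a str

int, str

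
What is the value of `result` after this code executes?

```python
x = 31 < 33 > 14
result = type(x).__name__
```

x is bool; result = 'bool'

'bool'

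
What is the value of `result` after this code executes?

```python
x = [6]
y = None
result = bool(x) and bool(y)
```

x = [6]; y = None; result = False

False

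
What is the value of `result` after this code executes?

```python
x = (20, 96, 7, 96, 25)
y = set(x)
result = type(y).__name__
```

x is tuple; y is set; result = 'set'

'set'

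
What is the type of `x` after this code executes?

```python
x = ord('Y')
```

ord() returns int (code point)

int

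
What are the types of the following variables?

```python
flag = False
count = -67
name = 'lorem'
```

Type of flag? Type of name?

flag is assigned the constant False, which has type bool; name is assigned a quoted string literal, so it is a str

bool, str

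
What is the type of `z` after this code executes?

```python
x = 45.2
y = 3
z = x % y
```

float % int = float

float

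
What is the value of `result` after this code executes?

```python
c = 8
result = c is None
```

c = 8; result = False

False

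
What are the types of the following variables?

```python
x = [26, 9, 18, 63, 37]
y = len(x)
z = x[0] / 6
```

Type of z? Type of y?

int / int = float; len() returns int

float, int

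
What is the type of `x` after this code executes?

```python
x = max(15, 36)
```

max() of ints returns int

int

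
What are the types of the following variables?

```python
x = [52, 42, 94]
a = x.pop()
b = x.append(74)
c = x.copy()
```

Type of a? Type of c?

pop() returns element; copy() returns list

int, list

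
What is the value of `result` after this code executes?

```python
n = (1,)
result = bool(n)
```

n = (1,); result = True

True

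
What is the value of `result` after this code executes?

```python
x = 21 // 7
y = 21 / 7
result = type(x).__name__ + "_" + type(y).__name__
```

x is int; y is float; result = 'int_float'

'int_float'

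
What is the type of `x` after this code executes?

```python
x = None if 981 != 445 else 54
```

981 != 445 is True, so the if branch is taken

NoneType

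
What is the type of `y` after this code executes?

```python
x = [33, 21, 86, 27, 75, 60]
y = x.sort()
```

list.sort() returns None (mutates in place)

NoneType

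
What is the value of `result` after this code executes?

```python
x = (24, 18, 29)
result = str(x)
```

x = (24, 18, 29); result = '(24, 18, 29)'

'(24, 18, 29)'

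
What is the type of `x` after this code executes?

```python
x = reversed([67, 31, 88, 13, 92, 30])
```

reversed() on a list returns list_reverseiterator

list_reverseiterator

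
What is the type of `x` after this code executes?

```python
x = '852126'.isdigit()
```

str.isdigit() returns bool

bool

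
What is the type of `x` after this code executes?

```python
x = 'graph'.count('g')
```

str.count() returns int

int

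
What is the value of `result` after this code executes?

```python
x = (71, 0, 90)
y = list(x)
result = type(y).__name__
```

x is tuple; y is list; result = 'list'

'list'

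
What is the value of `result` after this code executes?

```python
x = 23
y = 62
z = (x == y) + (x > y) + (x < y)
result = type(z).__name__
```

x is int; y is int; z is int; result = 'int'

'int'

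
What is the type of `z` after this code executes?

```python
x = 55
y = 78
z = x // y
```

int // int = int

int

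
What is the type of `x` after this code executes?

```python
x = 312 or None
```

'or' returns first truthy value

int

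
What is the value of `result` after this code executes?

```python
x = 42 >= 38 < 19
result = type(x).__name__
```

x is bool; result = 'bool'

'bool'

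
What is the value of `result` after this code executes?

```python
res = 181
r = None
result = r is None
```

res = 181; r = None; result = True

True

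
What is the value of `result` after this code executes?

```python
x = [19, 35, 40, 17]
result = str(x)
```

x = [19, 35, 40, 17]; result = '[19, 35, 40, 17]'

'[19, 35, 40, 17]'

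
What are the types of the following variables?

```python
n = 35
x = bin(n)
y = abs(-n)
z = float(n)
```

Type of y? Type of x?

abs() of int returns int; bin() returns str

int, str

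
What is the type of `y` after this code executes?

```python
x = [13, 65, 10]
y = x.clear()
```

list.clear() returns None

NoneType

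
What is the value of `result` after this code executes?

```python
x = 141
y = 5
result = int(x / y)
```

x = 141; y = 5; result = 28

28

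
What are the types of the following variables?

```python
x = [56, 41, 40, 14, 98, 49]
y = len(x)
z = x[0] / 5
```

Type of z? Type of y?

int / int = float; len() returns int

float, int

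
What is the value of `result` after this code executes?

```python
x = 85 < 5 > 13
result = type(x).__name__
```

x is bool; result = 'bool'

'bool'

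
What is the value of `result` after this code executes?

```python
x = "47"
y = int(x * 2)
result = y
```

x = '47'; y = 4747; result = 4747

4747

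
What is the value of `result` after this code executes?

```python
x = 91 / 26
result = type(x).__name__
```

x is float; result = 'float'

'float'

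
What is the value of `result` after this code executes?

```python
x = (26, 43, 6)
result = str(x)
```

x = (26, 43, 6); result = '(26, 43, 6)'

'(26, 43, 6)'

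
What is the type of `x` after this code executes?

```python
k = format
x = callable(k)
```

callable() returns bool

bool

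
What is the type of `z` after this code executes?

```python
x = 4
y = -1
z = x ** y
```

int ** negative = float

float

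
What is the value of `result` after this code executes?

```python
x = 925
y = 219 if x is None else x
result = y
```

x = 925; y = 925; result = 925

925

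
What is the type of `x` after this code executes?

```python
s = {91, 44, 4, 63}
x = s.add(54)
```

set.add() returns None (mutates in place)

NoneType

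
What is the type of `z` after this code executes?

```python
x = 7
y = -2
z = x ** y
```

int ** negative = float

float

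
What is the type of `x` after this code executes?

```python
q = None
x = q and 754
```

'and' returns first falsy value (None)

NoneType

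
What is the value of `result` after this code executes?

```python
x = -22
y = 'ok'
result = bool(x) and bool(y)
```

x = -22; y = 'ok'; result = True

True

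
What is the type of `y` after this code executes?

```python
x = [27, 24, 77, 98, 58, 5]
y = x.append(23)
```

list.append() returns None (mutates in place)

NoneType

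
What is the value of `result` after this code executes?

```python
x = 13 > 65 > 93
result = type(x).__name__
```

x is bool; result = 'bool'

'bool'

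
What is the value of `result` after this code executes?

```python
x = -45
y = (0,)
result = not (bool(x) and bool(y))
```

x = -45; y = (0,); result = False

False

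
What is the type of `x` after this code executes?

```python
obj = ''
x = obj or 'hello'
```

'or' returns first truthy value (str)

str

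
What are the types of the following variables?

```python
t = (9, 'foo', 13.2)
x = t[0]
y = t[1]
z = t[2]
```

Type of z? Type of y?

tuple[2] is float; tuple[1] is str

float, str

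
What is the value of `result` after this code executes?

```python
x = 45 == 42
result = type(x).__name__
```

x is bool; result = 'bool'

'bool'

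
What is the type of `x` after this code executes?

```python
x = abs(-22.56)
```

abs() of float returns float

float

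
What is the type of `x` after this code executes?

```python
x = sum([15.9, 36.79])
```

sum() of floats returns float

float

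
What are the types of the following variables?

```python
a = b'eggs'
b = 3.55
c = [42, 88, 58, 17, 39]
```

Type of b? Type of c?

b is assigned a number with a decimal point, so it is a float; c is assigned a list literal (square brackets)

float, list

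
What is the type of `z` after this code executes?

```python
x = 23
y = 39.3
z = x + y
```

int + float = float

float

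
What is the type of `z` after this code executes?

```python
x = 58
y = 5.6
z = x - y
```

int - float = float

float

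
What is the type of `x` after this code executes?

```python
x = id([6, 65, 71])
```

id() returns int

int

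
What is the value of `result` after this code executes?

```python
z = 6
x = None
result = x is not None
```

z = 6; x = None; result = False

False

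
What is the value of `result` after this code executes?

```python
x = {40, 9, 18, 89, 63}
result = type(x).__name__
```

x is set; result = 'set'

'set'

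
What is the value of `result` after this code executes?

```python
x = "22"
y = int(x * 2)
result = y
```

x = '22'; y = 2222; result = 2222

2222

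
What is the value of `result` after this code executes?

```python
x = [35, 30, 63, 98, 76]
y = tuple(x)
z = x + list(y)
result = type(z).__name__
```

x is list; y is tuple; z is list; result = 'list'

'list'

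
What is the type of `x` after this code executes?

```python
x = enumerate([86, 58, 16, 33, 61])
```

enumerate() returns an enumerate object

enumerate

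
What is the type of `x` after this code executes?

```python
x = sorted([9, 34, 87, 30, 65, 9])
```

sorted() always returns list

list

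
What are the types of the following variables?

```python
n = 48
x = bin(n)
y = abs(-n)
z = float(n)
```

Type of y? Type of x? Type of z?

abs() of int returns int; bin() returns str; float() returns float

int, str, float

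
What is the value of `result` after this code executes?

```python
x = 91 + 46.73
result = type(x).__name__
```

x is float; result = 'float'

'float'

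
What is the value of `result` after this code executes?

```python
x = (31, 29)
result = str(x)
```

x = (31, 29); result = '(31, 29)'

'(31, 29)'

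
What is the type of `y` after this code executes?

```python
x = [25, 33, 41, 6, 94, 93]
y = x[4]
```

Indexing list[int] returns int

int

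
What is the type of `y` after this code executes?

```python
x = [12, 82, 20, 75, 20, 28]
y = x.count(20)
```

list.count() returns int

int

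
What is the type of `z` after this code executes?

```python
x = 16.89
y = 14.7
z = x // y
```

float // float = float

float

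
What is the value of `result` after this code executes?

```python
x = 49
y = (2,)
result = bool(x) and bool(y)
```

x = 49; y = (2,); result = True

True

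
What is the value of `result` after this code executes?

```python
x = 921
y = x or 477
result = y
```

x = 921; y = 921; result = 921

921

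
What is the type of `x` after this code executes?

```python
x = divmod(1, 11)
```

divmod() returns tuple of (quotient, remainder)

tuple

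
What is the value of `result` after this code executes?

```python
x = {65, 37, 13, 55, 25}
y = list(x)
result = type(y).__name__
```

x is set; y is list; result = 'list'

'list'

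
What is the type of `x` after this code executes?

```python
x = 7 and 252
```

'and' with truthy values returns last operand (int)

int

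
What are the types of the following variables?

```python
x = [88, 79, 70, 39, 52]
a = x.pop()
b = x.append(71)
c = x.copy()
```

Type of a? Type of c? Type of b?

pop() returns element; copy() returns list; append() returns None

int, list, NoneType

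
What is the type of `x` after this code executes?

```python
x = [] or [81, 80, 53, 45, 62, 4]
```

'or' returns first truthy value (list)

list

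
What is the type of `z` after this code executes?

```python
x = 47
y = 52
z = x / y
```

int / int = float

float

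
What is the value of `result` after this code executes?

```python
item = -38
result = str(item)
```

item = -38; result = '-38'

'-38'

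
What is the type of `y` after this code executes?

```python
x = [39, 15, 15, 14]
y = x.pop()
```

list.pop() returns the popped element

int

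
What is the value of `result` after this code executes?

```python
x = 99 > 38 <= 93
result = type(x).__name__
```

x is bool; result = 'bool'

'bool'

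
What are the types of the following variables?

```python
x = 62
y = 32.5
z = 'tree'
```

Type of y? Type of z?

y is assigned a number with a decimal point, so it is a float; z is assigned a quoted string literal, so it is a str

float, str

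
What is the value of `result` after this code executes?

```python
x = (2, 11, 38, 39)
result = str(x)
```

x = (2, 11, 38, 39); result = '(2, 11, 38, 39)'

'(2, 11, 38, 39)'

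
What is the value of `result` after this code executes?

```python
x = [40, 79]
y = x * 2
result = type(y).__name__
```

x is list; y is list; result = 'list'

'list'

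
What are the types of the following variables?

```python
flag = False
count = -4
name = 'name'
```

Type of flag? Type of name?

flag is assigned the constant False, which has type bool; name is assigned a quoted string literal, so it is a str

bool, str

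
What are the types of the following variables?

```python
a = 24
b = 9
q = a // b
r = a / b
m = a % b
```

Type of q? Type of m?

// returns int; % of ints returns int

int, int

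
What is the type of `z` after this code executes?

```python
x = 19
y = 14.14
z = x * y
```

int * float = float

float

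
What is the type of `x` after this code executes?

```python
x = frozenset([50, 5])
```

frozenset() returns frozenset

frozenset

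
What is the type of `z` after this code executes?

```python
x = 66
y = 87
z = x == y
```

Equality comparison returns bool

bool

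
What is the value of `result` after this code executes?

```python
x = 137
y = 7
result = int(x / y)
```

x = 137; y = 7; result = 19

19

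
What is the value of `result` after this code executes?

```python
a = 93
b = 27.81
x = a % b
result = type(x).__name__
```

a is int; b is float; x is float; result = 'float'

'float'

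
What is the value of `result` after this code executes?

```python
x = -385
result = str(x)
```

x = -385; result = '-385'

'-385'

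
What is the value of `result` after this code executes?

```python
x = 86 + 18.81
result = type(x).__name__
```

x is float; result = 'float'

'float'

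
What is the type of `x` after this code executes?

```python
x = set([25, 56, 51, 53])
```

set() constructor returns set

set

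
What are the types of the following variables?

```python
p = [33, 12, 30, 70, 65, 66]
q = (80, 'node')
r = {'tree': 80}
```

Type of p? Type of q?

p is assigned a list literal (square brackets); q is assigned a tuple (parenthesized, comma-separated values)

list, tuple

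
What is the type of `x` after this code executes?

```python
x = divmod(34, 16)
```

divmod() returns tuple of (quotient, remainder)

tuple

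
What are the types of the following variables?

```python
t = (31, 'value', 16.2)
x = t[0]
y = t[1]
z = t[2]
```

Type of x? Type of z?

tuple[0] is int; tuple[2] is float

int, float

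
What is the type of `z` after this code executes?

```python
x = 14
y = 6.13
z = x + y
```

int + float = float

float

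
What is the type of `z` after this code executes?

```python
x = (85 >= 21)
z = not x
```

'not' returns bool

bool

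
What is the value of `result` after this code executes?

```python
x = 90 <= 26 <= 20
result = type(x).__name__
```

x is bool; result = 'bool'

'bool'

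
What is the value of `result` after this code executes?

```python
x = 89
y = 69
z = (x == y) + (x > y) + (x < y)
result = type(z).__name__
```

x is int; y is int; z is int; result = 'int'

'int'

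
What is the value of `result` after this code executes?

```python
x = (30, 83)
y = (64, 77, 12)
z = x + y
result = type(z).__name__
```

x is tuple; y is tuple; z is tuple; result = 'tuple'

'tuple'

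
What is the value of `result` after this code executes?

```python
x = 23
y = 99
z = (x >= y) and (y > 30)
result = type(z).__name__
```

x is int; y is int; z is bool; result = 'bool'

'bool'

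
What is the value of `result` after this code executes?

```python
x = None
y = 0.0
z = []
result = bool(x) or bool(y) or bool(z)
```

x = None; y = 0.0; z = []; result = False

False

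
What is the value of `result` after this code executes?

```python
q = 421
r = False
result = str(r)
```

q = 421; r = False; result = 'False'

'False'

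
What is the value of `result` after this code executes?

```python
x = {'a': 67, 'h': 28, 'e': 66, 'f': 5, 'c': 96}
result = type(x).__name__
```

x is dict; result = 'dict'

'dict'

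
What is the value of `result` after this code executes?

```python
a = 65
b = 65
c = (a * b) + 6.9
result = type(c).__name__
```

a is int; b is int; c is float; result = 'float'

'float'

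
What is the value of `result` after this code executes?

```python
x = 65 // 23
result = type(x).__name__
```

x is int; result = 'int'

'int'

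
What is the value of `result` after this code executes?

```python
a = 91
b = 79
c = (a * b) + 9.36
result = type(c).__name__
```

a is int; b is int; c is float; result = 'float'

'float'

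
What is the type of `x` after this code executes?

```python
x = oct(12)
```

oct() returns str representation

str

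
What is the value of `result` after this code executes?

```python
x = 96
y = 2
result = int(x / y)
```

x = 96; y = 2; result = 48

48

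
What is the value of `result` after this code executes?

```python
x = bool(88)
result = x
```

x = True; result = True

True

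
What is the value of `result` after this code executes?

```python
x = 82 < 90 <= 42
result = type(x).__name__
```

x is bool; result = 'bool'

'bool'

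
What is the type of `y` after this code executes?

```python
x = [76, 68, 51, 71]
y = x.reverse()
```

list.reverse() returns None

NoneType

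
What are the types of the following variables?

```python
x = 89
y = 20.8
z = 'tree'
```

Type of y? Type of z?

y is assigned a number with a decimal point, so it is a float; z is assigned a quoted string literal, so it is a str

float, str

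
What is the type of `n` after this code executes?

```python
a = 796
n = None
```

None has type NoneType

NoneType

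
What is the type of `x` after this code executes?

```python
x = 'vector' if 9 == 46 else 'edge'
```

Both branches of conditional are str

str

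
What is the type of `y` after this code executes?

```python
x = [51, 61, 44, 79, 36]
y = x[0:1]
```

Slicing a list returns a list

list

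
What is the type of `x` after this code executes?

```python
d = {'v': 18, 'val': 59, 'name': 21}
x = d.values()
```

.values() returns dict_values view

dict_values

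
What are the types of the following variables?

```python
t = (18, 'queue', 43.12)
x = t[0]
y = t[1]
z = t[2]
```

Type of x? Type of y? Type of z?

tuple[0] is int; tuple[1] is str; tuple[2] is float

int, str, float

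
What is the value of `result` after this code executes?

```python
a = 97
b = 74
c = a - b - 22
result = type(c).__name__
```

a is int; b is int; c is int; result = 'int'

'int'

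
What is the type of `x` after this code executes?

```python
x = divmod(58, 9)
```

divmod() returns tuple of (quotient, remainder)

tuple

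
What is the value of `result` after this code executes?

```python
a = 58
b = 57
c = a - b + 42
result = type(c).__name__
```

a is int; b is int; c is int; result = 'int'

'int'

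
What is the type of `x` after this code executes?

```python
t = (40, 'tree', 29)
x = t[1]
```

Index 1 of tuple is a str literal

str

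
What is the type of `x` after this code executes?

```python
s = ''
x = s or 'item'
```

'or' returns first truthy value (str)

str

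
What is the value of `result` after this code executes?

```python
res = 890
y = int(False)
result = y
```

res = 890; y = 0; result = 0

0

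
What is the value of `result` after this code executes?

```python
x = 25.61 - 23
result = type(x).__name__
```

x is float; result = 'float'

'float'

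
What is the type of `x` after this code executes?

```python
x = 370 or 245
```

'or' returns first truthy value (int)

int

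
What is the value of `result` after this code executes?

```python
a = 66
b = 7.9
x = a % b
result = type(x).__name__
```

a is int; b is float; x is float; result = 'float'

'float'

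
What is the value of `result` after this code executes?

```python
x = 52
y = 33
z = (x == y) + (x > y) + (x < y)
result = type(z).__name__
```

x is int; y is int; z is int; result = 'int'

'int'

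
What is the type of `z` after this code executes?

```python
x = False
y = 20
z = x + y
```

bool + int = int (bool is subclass of int)

int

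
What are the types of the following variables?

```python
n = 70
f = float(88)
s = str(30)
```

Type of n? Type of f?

n is assigned a bare integer (no decimal point), so it is an int; f is assigned the result of calling float(), which returns a float

int, float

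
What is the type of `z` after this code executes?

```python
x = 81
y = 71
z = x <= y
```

Comparison returns bool

bool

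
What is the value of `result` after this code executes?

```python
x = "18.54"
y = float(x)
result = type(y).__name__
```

x is str; y is float; result = 'float'

'float'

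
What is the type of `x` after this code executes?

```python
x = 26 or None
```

'or' returns first truthy value

int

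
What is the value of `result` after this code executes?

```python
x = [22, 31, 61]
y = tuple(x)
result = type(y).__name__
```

x is list; y is tuple; result = 'tuple'

'tuple'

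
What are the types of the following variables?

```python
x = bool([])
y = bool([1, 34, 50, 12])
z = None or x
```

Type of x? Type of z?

bool() returns bool; None or bool returns the bool

bool, bool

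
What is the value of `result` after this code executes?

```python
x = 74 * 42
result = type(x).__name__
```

x is int; result = 'int'

'int'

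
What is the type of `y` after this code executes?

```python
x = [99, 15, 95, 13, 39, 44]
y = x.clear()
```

list.clear() returns None

NoneType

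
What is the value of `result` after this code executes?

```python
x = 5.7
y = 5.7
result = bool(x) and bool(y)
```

x = 5.7; y = 5.7; result = True

True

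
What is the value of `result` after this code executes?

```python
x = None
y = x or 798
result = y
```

x = None; y = 798; result = 798

798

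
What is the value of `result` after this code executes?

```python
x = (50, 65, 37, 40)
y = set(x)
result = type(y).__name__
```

x is tuple; y is set; result = 'set'

'set'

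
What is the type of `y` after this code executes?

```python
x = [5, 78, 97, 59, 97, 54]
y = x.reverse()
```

list.reverse() returns None

NoneType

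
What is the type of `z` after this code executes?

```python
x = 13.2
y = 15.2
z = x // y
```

float // float = float

float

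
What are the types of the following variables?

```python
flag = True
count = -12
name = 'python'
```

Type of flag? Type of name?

flag is assigned the constant True, which has type bool; name is assigned a quoted string literal, so it is a str

bool, str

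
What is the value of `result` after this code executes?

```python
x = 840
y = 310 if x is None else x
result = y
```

x = 840; y = 840; result = 840

840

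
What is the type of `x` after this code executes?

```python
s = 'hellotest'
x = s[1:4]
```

Slicing a str returns str

str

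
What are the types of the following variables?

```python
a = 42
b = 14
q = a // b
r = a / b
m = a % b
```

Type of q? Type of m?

// returns int; % of ints returns int

int, int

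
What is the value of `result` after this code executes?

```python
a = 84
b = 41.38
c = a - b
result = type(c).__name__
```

a is int; b is float; c is float; result = 'float'

'float'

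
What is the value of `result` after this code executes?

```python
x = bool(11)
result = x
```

x = True; result = True

True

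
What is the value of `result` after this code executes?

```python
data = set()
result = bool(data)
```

data = set(); result = False

False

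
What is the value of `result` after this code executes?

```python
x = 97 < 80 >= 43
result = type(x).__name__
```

x is bool; result = 'bool'

'bool'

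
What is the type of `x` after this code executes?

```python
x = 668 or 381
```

'or' returns first truthy value (int)

int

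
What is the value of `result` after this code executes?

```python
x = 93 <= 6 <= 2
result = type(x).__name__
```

x is bool; result = 'bool'

'bool'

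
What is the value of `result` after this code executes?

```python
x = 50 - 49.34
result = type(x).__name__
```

x is float; result = 'float'

'float'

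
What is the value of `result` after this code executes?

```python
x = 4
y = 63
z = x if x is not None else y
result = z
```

x = 4; y = 63; z = 4; result = 4

4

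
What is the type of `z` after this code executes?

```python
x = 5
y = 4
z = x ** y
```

positive int ** positive int = int

int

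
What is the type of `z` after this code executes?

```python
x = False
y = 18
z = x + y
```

bool + int = int (bool is subclass of int)

int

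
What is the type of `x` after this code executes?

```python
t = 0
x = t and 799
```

'and' returns first falsy value (0 is int)

int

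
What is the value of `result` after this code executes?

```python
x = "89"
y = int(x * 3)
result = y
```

x = '89'; y = 898989; result = 898989

898989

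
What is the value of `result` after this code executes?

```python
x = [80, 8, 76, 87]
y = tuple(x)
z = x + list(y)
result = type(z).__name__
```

x is list; y is tuple; z is list; result = 'list'

'list'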